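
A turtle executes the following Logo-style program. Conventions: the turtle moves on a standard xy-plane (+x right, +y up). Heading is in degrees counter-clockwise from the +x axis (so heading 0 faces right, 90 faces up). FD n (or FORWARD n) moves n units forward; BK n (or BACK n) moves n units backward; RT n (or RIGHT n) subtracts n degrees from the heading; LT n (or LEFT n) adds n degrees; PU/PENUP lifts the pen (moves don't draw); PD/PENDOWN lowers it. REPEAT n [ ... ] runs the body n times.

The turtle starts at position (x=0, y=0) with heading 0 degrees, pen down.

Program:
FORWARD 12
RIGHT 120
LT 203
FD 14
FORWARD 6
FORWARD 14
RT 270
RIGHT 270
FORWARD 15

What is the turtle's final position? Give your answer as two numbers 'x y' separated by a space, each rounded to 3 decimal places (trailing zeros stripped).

Executing turtle program step by step:
Start: pos=(0,0), heading=0, pen down
FD 12: (0,0) -> (12,0) [heading=0, draw]
RT 120: heading 0 -> 240
LT 203: heading 240 -> 83
FD 14: (12,0) -> (13.706,13.896) [heading=83, draw]
FD 6: (13.706,13.896) -> (14.437,19.851) [heading=83, draw]
FD 14: (14.437,19.851) -> (16.144,33.747) [heading=83, draw]
RT 270: heading 83 -> 173
RT 270: heading 173 -> 263
FD 15: (16.144,33.747) -> (14.316,18.858) [heading=263, draw]
Final: pos=(14.316,18.858), heading=263, 5 segment(s) drawn

Answer: 14.316 18.858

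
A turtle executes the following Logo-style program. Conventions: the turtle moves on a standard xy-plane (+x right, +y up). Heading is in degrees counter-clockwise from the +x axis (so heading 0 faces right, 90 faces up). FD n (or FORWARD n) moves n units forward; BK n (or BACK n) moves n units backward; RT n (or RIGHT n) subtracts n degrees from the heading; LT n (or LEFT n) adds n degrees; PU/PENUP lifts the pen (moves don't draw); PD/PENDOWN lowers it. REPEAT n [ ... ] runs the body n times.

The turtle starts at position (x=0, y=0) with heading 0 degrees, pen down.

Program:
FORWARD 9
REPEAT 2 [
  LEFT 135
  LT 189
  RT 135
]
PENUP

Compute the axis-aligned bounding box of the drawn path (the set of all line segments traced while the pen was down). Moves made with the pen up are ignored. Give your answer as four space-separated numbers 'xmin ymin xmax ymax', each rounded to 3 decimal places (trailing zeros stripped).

Executing turtle program step by step:
Start: pos=(0,0), heading=0, pen down
FD 9: (0,0) -> (9,0) [heading=0, draw]
REPEAT 2 [
  -- iteration 1/2 --
  LT 135: heading 0 -> 135
  LT 189: heading 135 -> 324
  RT 135: heading 324 -> 189
  -- iteration 2/2 --
  LT 135: heading 189 -> 324
  LT 189: heading 324 -> 153
  RT 135: heading 153 -> 18
]
PU: pen up
Final: pos=(9,0), heading=18, 1 segment(s) drawn

Segment endpoints: x in {0, 9}, y in {0}
xmin=0, ymin=0, xmax=9, ymax=0

Answer: 0 0 9 0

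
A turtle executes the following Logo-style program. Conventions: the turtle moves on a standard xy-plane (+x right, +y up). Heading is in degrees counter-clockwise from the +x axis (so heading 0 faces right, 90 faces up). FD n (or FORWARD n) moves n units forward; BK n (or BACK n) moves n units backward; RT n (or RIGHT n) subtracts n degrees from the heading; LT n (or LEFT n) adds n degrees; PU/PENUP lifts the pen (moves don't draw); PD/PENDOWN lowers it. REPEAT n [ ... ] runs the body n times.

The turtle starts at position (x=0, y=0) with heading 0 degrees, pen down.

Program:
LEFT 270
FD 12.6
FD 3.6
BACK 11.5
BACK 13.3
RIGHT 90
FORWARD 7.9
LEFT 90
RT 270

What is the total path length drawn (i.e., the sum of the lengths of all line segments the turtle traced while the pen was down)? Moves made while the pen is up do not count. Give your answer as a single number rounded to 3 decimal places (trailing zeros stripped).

Answer: 48.9

Derivation:
Executing turtle program step by step:
Start: pos=(0,0), heading=0, pen down
LT 270: heading 0 -> 270
FD 12.6: (0,0) -> (0,-12.6) [heading=270, draw]
FD 3.6: (0,-12.6) -> (0,-16.2) [heading=270, draw]
BK 11.5: (0,-16.2) -> (0,-4.7) [heading=270, draw]
BK 13.3: (0,-4.7) -> (0,8.6) [heading=270, draw]
RT 90: heading 270 -> 180
FD 7.9: (0,8.6) -> (-7.9,8.6) [heading=180, draw]
LT 90: heading 180 -> 270
RT 270: heading 270 -> 0
Final: pos=(-7.9,8.6), heading=0, 5 segment(s) drawn

Segment lengths:
  seg 1: (0,0) -> (0,-12.6), length = 12.6
  seg 2: (0,-12.6) -> (0,-16.2), length = 3.6
  seg 3: (0,-16.2) -> (0,-4.7), length = 11.5
  seg 4: (0,-4.7) -> (0,8.6), length = 13.3
  seg 5: (0,8.6) -> (-7.9,8.6), length = 7.9
Total = 48.9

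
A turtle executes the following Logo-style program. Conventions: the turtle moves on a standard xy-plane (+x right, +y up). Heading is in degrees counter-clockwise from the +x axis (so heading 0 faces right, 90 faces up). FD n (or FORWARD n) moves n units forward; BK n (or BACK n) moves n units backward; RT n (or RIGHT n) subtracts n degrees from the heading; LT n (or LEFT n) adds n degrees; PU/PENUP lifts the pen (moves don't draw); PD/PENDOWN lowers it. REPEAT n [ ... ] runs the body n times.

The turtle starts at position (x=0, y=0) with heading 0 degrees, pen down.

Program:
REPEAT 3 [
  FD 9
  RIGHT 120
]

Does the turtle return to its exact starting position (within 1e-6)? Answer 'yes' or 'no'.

Answer: yes

Derivation:
Executing turtle program step by step:
Start: pos=(0,0), heading=0, pen down
REPEAT 3 [
  -- iteration 1/3 --
  FD 9: (0,0) -> (9,0) [heading=0, draw]
  RT 120: heading 0 -> 240
  -- iteration 2/3 --
  FD 9: (9,0) -> (4.5,-7.794) [heading=240, draw]
  RT 120: heading 240 -> 120
  -- iteration 3/3 --
  FD 9: (4.5,-7.794) -> (0,0) [heading=120, draw]
  RT 120: heading 120 -> 0
]
Final: pos=(0,0), heading=0, 3 segment(s) drawn

Start position: (0, 0)
Final position: (0, 0)
Distance = 0; < 1e-6 -> CLOSED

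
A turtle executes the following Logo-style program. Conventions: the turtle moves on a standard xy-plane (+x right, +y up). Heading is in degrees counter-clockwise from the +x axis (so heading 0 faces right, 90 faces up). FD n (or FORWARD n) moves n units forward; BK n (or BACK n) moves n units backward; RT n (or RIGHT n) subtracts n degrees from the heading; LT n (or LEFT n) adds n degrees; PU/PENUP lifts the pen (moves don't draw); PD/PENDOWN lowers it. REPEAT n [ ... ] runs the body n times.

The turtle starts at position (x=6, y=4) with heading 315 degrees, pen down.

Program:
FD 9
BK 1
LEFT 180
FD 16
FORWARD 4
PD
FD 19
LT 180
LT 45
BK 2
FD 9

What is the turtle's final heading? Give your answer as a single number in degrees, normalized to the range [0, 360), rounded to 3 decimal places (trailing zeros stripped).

Answer: 0

Derivation:
Executing turtle program step by step:
Start: pos=(6,4), heading=315, pen down
FD 9: (6,4) -> (12.364,-2.364) [heading=315, draw]
BK 1: (12.364,-2.364) -> (11.657,-1.657) [heading=315, draw]
LT 180: heading 315 -> 135
FD 16: (11.657,-1.657) -> (0.343,9.657) [heading=135, draw]
FD 4: (0.343,9.657) -> (-2.485,12.485) [heading=135, draw]
PD: pen down
FD 19: (-2.485,12.485) -> (-15.92,25.92) [heading=135, draw]
LT 180: heading 135 -> 315
LT 45: heading 315 -> 0
BK 2: (-15.92,25.92) -> (-17.92,25.92) [heading=0, draw]
FD 9: (-17.92,25.92) -> (-8.92,25.92) [heading=0, draw]
Final: pos=(-8.92,25.92), heading=0, 7 segment(s) drawn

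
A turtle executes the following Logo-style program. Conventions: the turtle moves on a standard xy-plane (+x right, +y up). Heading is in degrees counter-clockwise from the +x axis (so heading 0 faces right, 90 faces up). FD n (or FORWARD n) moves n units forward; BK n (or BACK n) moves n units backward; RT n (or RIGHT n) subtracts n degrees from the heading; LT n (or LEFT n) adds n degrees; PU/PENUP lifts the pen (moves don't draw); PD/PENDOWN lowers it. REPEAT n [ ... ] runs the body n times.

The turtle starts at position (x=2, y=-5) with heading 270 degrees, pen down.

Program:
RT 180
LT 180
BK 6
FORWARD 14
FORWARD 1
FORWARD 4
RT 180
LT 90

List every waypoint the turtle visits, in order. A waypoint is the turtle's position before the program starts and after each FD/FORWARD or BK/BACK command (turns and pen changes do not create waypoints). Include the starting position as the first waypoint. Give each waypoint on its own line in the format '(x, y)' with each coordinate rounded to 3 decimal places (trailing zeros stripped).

Answer: (2, -5)
(2, 1)
(2, -13)
(2, -14)
(2, -18)

Derivation:
Executing turtle program step by step:
Start: pos=(2,-5), heading=270, pen down
RT 180: heading 270 -> 90
LT 180: heading 90 -> 270
BK 6: (2,-5) -> (2,1) [heading=270, draw]
FD 14: (2,1) -> (2,-13) [heading=270, draw]
FD 1: (2,-13) -> (2,-14) [heading=270, draw]
FD 4: (2,-14) -> (2,-18) [heading=270, draw]
RT 180: heading 270 -> 90
LT 90: heading 90 -> 180
Final: pos=(2,-18), heading=180, 4 segment(s) drawn
Waypoints (5 total):
(2, -5)
(2, 1)
(2, -13)
(2, -14)
(2, -18)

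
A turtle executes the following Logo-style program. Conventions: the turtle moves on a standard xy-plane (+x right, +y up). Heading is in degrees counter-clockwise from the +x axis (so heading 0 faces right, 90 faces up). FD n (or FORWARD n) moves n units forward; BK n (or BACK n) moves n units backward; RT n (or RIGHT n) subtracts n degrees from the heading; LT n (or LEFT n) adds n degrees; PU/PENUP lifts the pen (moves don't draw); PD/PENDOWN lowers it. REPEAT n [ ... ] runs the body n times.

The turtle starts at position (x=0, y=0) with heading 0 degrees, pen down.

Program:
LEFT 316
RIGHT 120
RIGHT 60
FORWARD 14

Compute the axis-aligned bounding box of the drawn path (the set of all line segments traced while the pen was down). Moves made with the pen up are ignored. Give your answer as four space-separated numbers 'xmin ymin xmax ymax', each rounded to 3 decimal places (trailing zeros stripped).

Answer: -10.071 0 0 9.725

Derivation:
Executing turtle program step by step:
Start: pos=(0,0), heading=0, pen down
LT 316: heading 0 -> 316
RT 120: heading 316 -> 196
RT 60: heading 196 -> 136
FD 14: (0,0) -> (-10.071,9.725) [heading=136, draw]
Final: pos=(-10.071,9.725), heading=136, 1 segment(s) drawn

Segment endpoints: x in {-10.071, 0}, y in {0, 9.725}
xmin=-10.071, ymin=0, xmax=0, ymax=9.725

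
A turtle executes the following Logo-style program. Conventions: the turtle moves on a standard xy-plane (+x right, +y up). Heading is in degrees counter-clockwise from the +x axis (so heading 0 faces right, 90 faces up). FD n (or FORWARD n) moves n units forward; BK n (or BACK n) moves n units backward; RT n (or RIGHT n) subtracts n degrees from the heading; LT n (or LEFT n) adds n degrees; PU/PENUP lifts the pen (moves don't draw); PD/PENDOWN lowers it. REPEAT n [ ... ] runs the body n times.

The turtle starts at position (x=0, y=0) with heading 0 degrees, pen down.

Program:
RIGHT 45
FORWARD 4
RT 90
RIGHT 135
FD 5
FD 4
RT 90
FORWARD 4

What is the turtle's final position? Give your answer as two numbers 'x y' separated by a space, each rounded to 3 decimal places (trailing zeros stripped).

Answer: 6.828 6.172

Derivation:
Executing turtle program step by step:
Start: pos=(0,0), heading=0, pen down
RT 45: heading 0 -> 315
FD 4: (0,0) -> (2.828,-2.828) [heading=315, draw]
RT 90: heading 315 -> 225
RT 135: heading 225 -> 90
FD 5: (2.828,-2.828) -> (2.828,2.172) [heading=90, draw]
FD 4: (2.828,2.172) -> (2.828,6.172) [heading=90, draw]
RT 90: heading 90 -> 0
FD 4: (2.828,6.172) -> (6.828,6.172) [heading=0, draw]
Final: pos=(6.828,6.172), heading=0, 4 segment(s) drawn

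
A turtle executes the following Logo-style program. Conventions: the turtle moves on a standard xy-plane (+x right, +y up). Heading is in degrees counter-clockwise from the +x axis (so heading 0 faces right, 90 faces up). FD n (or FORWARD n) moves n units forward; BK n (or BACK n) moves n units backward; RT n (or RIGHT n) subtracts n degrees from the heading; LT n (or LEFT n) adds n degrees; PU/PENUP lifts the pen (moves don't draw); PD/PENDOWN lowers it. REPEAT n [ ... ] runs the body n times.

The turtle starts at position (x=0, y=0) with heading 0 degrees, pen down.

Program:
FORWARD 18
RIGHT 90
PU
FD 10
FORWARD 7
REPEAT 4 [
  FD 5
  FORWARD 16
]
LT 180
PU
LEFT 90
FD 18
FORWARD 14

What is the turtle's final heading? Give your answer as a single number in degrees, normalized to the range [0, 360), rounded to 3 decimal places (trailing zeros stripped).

Executing turtle program step by step:
Start: pos=(0,0), heading=0, pen down
FD 18: (0,0) -> (18,0) [heading=0, draw]
RT 90: heading 0 -> 270
PU: pen up
FD 10: (18,0) -> (18,-10) [heading=270, move]
FD 7: (18,-10) -> (18,-17) [heading=270, move]
REPEAT 4 [
  -- iteration 1/4 --
  FD 5: (18,-17) -> (18,-22) [heading=270, move]
  FD 16: (18,-22) -> (18,-38) [heading=270, move]
  -- iteration 2/4 --
  FD 5: (18,-38) -> (18,-43) [heading=270, move]
  FD 16: (18,-43) -> (18,-59) [heading=270, move]
  -- iteration 3/4 --
  FD 5: (18,-59) -> (18,-64) [heading=270, move]
  FD 16: (18,-64) -> (18,-80) [heading=270, move]
  -- iteration 4/4 --
  FD 5: (18,-80) -> (18,-85) [heading=270, move]
  FD 16: (18,-85) -> (18,-101) [heading=270, move]
]
LT 180: heading 270 -> 90
PU: pen up
LT 90: heading 90 -> 180
FD 18: (18,-101) -> (0,-101) [heading=180, move]
FD 14: (0,-101) -> (-14,-101) [heading=180, move]
Final: pos=(-14,-101), heading=180, 1 segment(s) drawn

Answer: 180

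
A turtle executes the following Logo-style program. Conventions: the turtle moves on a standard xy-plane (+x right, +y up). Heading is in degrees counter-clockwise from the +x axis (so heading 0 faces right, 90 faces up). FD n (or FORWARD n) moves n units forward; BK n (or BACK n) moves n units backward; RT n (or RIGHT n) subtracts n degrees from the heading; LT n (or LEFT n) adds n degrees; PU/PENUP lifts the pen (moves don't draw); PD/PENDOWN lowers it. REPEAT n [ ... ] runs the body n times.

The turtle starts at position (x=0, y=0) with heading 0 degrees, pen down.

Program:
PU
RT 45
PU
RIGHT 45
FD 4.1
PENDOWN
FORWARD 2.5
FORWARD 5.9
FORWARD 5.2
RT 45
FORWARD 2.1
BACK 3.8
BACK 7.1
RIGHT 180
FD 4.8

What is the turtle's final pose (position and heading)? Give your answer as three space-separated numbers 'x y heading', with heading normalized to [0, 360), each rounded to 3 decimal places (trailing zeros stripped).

Executing turtle program step by step:
Start: pos=(0,0), heading=0, pen down
PU: pen up
RT 45: heading 0 -> 315
PU: pen up
RT 45: heading 315 -> 270
FD 4.1: (0,0) -> (0,-4.1) [heading=270, move]
PD: pen down
FD 2.5: (0,-4.1) -> (0,-6.6) [heading=270, draw]
FD 5.9: (0,-6.6) -> (0,-12.5) [heading=270, draw]
FD 5.2: (0,-12.5) -> (0,-17.7) [heading=270, draw]
RT 45: heading 270 -> 225
FD 2.1: (0,-17.7) -> (-1.485,-19.185) [heading=225, draw]
BK 3.8: (-1.485,-19.185) -> (1.202,-16.498) [heading=225, draw]
BK 7.1: (1.202,-16.498) -> (6.223,-11.477) [heading=225, draw]
RT 180: heading 225 -> 45
FD 4.8: (6.223,-11.477) -> (9.617,-8.083) [heading=45, draw]
Final: pos=(9.617,-8.083), heading=45, 7 segment(s) drawn

Answer: 9.617 -8.083 45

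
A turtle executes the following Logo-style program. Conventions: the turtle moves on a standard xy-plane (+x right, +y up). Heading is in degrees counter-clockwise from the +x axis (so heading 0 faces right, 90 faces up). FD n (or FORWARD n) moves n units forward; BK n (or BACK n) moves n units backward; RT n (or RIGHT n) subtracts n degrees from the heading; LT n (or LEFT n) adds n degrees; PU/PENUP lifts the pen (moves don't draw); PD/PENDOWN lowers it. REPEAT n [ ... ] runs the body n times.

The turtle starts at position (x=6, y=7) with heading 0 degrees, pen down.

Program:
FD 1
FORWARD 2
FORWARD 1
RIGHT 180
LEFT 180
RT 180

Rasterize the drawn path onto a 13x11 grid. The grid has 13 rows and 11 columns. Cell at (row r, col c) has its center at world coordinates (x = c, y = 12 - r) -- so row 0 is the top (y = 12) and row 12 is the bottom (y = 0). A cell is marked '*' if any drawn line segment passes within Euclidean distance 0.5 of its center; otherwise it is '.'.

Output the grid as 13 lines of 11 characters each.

Segment 0: (6,7) -> (7,7)
Segment 1: (7,7) -> (9,7)
Segment 2: (9,7) -> (10,7)

Answer: ...........
...........
...........
...........
...........
......*****
...........
...........
...........
...........
...........
...........
...........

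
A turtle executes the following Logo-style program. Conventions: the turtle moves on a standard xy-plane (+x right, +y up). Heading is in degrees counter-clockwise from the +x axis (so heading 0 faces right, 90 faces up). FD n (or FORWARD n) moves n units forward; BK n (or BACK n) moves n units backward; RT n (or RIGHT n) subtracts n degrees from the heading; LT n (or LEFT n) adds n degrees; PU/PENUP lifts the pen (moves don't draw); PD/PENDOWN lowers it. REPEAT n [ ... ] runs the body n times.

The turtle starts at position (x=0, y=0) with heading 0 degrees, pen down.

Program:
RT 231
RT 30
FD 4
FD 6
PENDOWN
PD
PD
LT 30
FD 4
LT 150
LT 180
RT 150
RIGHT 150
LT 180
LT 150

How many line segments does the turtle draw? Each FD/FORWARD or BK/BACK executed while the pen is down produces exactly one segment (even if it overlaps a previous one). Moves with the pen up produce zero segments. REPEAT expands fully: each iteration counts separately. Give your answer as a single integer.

Executing turtle program step by step:
Start: pos=(0,0), heading=0, pen down
RT 231: heading 0 -> 129
RT 30: heading 129 -> 99
FD 4: (0,0) -> (-0.626,3.951) [heading=99, draw]
FD 6: (-0.626,3.951) -> (-1.564,9.877) [heading=99, draw]
PD: pen down
PD: pen down
PD: pen down
LT 30: heading 99 -> 129
FD 4: (-1.564,9.877) -> (-4.082,12.985) [heading=129, draw]
LT 150: heading 129 -> 279
LT 180: heading 279 -> 99
RT 150: heading 99 -> 309
RT 150: heading 309 -> 159
LT 180: heading 159 -> 339
LT 150: heading 339 -> 129
Final: pos=(-4.082,12.985), heading=129, 3 segment(s) drawn
Segments drawn: 3

Answer: 3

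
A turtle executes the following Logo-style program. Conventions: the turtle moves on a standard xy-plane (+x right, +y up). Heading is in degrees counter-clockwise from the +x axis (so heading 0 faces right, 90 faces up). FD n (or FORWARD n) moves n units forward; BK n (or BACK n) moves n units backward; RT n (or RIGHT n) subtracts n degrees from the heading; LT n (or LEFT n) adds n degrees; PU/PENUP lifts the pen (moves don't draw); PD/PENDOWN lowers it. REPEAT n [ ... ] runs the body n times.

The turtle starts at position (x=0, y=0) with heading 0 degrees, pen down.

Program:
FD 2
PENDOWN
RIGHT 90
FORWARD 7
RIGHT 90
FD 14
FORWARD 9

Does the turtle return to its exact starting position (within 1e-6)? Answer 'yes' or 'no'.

Executing turtle program step by step:
Start: pos=(0,0), heading=0, pen down
FD 2: (0,0) -> (2,0) [heading=0, draw]
PD: pen down
RT 90: heading 0 -> 270
FD 7: (2,0) -> (2,-7) [heading=270, draw]
RT 90: heading 270 -> 180
FD 14: (2,-7) -> (-12,-7) [heading=180, draw]
FD 9: (-12,-7) -> (-21,-7) [heading=180, draw]
Final: pos=(-21,-7), heading=180, 4 segment(s) drawn

Start position: (0, 0)
Final position: (-21, -7)
Distance = 22.136; >= 1e-6 -> NOT closed

Answer: no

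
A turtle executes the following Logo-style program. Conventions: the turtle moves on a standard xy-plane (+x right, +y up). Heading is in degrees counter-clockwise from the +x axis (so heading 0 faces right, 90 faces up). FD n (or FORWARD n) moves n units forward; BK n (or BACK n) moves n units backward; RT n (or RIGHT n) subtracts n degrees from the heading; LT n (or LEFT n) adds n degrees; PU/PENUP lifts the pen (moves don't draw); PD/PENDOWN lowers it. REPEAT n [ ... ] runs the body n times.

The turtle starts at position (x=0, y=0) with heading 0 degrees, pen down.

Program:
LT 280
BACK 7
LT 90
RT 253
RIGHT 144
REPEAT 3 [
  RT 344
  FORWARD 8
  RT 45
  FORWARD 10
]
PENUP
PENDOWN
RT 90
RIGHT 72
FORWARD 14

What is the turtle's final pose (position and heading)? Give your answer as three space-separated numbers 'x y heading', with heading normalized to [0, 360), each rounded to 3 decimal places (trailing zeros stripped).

Executing turtle program step by step:
Start: pos=(0,0), heading=0, pen down
LT 280: heading 0 -> 280
BK 7: (0,0) -> (-1.216,6.894) [heading=280, draw]
LT 90: heading 280 -> 10
RT 253: heading 10 -> 117
RT 144: heading 117 -> 333
REPEAT 3 [
  -- iteration 1/3 --
  RT 344: heading 333 -> 349
  FD 8: (-1.216,6.894) -> (6.637,5.367) [heading=349, draw]
  RT 45: heading 349 -> 304
  FD 10: (6.637,5.367) -> (12.229,-2.923) [heading=304, draw]
  -- iteration 2/3 --
  RT 344: heading 304 -> 320
  FD 8: (12.229,-2.923) -> (18.358,-8.065) [heading=320, draw]
  RT 45: heading 320 -> 275
  FD 10: (18.358,-8.065) -> (19.229,-18.027) [heading=275, draw]
  -- iteration 3/3 --
  RT 344: heading 275 -> 291
  FD 8: (19.229,-18.027) -> (22.096,-25.496) [heading=291, draw]
  RT 45: heading 291 -> 246
  FD 10: (22.096,-25.496) -> (18.029,-34.632) [heading=246, draw]
]
PU: pen up
PD: pen down
RT 90: heading 246 -> 156
RT 72: heading 156 -> 84
FD 14: (18.029,-34.632) -> (19.492,-20.708) [heading=84, draw]
Final: pos=(19.492,-20.708), heading=84, 8 segment(s) drawn

Answer: 19.492 -20.708 84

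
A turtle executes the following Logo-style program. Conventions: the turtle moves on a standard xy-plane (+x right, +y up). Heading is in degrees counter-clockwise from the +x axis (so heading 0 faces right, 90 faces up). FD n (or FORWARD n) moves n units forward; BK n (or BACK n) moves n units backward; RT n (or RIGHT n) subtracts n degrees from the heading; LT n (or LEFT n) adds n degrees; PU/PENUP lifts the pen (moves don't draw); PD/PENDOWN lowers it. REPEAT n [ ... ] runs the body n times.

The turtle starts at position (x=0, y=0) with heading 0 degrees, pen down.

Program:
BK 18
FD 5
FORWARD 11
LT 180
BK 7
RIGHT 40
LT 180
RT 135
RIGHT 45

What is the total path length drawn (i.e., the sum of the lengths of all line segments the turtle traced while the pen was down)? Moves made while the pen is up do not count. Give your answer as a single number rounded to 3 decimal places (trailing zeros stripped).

Executing turtle program step by step:
Start: pos=(0,0), heading=0, pen down
BK 18: (0,0) -> (-18,0) [heading=0, draw]
FD 5: (-18,0) -> (-13,0) [heading=0, draw]
FD 11: (-13,0) -> (-2,0) [heading=0, draw]
LT 180: heading 0 -> 180
BK 7: (-2,0) -> (5,0) [heading=180, draw]
RT 40: heading 180 -> 140
LT 180: heading 140 -> 320
RT 135: heading 320 -> 185
RT 45: heading 185 -> 140
Final: pos=(5,0), heading=140, 4 segment(s) drawn

Segment lengths:
  seg 1: (0,0) -> (-18,0), length = 18
  seg 2: (-18,0) -> (-13,0), length = 5
  seg 3: (-13,0) -> (-2,0), length = 11
  seg 4: (-2,0) -> (5,0), length = 7
Total = 41

Answer: 41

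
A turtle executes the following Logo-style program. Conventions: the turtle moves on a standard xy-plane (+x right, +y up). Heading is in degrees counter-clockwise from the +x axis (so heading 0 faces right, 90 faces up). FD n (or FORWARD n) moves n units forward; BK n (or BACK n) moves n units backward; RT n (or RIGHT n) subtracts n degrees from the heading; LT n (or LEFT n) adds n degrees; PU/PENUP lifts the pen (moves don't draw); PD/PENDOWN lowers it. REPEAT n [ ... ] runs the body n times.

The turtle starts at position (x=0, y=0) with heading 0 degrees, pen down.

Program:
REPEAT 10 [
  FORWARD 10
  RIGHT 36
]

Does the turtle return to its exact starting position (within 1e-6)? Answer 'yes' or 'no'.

Answer: yes

Derivation:
Executing turtle program step by step:
Start: pos=(0,0), heading=0, pen down
REPEAT 10 [
  -- iteration 1/10 --
  FD 10: (0,0) -> (10,0) [heading=0, draw]
  RT 36: heading 0 -> 324
  -- iteration 2/10 --
  FD 10: (10,0) -> (18.09,-5.878) [heading=324, draw]
  RT 36: heading 324 -> 288
  -- iteration 3/10 --
  FD 10: (18.09,-5.878) -> (21.18,-15.388) [heading=288, draw]
  RT 36: heading 288 -> 252
  -- iteration 4/10 --
  FD 10: (21.18,-15.388) -> (18.09,-24.899) [heading=252, draw]
  RT 36: heading 252 -> 216
  -- iteration 5/10 --
  FD 10: (18.09,-24.899) -> (10,-30.777) [heading=216, draw]
  RT 36: heading 216 -> 180
  -- iteration 6/10 --
  FD 10: (10,-30.777) -> (0,-30.777) [heading=180, draw]
  RT 36: heading 180 -> 144
  -- iteration 7/10 --
  FD 10: (0,-30.777) -> (-8.09,-24.899) [heading=144, draw]
  RT 36: heading 144 -> 108
  -- iteration 8/10 --
  FD 10: (-8.09,-24.899) -> (-11.18,-15.388) [heading=108, draw]
  RT 36: heading 108 -> 72
  -- iteration 9/10 --
  FD 10: (-11.18,-15.388) -> (-8.09,-5.878) [heading=72, draw]
  RT 36: heading 72 -> 36
  -- iteration 10/10 --
  FD 10: (-8.09,-5.878) -> (0,0) [heading=36, draw]
  RT 36: heading 36 -> 0
]
Final: pos=(0,0), heading=0, 10 segment(s) drawn

Start position: (0, 0)
Final position: (0, 0)
Distance = 0; < 1e-6 -> CLOSED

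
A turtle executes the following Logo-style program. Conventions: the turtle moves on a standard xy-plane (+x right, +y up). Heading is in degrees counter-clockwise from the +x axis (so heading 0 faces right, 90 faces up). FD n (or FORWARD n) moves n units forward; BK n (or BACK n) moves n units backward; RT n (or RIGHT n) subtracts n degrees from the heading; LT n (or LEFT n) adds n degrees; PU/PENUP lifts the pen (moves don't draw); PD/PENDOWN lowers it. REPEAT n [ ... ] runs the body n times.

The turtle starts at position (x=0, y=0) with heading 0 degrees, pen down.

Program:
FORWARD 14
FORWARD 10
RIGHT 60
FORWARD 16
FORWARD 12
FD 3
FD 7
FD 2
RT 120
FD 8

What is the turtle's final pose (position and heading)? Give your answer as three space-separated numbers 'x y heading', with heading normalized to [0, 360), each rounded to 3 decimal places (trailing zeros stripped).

Answer: 36 -34.641 180

Derivation:
Executing turtle program step by step:
Start: pos=(0,0), heading=0, pen down
FD 14: (0,0) -> (14,0) [heading=0, draw]
FD 10: (14,0) -> (24,0) [heading=0, draw]
RT 60: heading 0 -> 300
FD 16: (24,0) -> (32,-13.856) [heading=300, draw]
FD 12: (32,-13.856) -> (38,-24.249) [heading=300, draw]
FD 3: (38,-24.249) -> (39.5,-26.847) [heading=300, draw]
FD 7: (39.5,-26.847) -> (43,-32.909) [heading=300, draw]
FD 2: (43,-32.909) -> (44,-34.641) [heading=300, draw]
RT 120: heading 300 -> 180
FD 8: (44,-34.641) -> (36,-34.641) [heading=180, draw]
Final: pos=(36,-34.641), heading=180, 8 segment(s) drawn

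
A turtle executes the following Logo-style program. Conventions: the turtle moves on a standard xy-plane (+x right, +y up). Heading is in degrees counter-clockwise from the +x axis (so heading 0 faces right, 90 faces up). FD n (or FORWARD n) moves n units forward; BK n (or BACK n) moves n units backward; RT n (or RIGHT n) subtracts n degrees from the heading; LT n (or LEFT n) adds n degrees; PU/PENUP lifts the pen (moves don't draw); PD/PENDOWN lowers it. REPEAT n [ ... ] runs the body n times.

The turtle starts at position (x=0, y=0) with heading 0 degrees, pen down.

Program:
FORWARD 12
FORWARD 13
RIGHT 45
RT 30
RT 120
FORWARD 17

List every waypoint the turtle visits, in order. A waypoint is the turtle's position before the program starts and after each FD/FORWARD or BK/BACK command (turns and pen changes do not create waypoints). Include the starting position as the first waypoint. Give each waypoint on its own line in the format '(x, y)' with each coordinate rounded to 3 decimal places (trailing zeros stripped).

Executing turtle program step by step:
Start: pos=(0,0), heading=0, pen down
FD 12: (0,0) -> (12,0) [heading=0, draw]
FD 13: (12,0) -> (25,0) [heading=0, draw]
RT 45: heading 0 -> 315
RT 30: heading 315 -> 285
RT 120: heading 285 -> 165
FD 17: (25,0) -> (8.579,4.4) [heading=165, draw]
Final: pos=(8.579,4.4), heading=165, 3 segment(s) drawn
Waypoints (4 total):
(0, 0)
(12, 0)
(25, 0)
(8.579, 4.4)

Answer: (0, 0)
(12, 0)
(25, 0)
(8.579, 4.4)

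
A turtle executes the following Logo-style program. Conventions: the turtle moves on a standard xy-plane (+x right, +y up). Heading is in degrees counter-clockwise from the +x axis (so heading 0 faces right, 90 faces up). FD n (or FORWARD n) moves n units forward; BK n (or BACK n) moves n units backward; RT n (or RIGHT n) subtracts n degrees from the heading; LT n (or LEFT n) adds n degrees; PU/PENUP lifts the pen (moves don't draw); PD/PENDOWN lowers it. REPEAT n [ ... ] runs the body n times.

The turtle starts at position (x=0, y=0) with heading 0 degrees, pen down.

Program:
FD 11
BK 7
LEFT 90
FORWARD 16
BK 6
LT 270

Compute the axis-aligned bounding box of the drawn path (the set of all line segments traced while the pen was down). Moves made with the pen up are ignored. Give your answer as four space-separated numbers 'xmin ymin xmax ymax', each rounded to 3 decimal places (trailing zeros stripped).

Executing turtle program step by step:
Start: pos=(0,0), heading=0, pen down
FD 11: (0,0) -> (11,0) [heading=0, draw]
BK 7: (11,0) -> (4,0) [heading=0, draw]
LT 90: heading 0 -> 90
FD 16: (4,0) -> (4,16) [heading=90, draw]
BK 6: (4,16) -> (4,10) [heading=90, draw]
LT 270: heading 90 -> 0
Final: pos=(4,10), heading=0, 4 segment(s) drawn

Segment endpoints: x in {0, 4, 4, 11}, y in {0, 10, 16}
xmin=0, ymin=0, xmax=11, ymax=16

Answer: 0 0 11 16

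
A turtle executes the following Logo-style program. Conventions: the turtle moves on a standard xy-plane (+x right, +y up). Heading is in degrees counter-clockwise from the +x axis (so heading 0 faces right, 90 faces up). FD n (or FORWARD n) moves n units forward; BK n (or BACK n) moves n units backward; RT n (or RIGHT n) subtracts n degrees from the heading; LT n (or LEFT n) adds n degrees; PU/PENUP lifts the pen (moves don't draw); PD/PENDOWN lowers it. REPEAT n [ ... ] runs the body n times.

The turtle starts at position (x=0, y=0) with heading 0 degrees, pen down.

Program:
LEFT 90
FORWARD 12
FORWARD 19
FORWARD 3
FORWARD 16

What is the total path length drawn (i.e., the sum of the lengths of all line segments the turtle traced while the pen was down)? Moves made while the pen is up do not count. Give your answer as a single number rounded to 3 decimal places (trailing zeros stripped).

Answer: 50

Derivation:
Executing turtle program step by step:
Start: pos=(0,0), heading=0, pen down
LT 90: heading 0 -> 90
FD 12: (0,0) -> (0,12) [heading=90, draw]
FD 19: (0,12) -> (0,31) [heading=90, draw]
FD 3: (0,31) -> (0,34) [heading=90, draw]
FD 16: (0,34) -> (0,50) [heading=90, draw]
Final: pos=(0,50), heading=90, 4 segment(s) drawn

Segment lengths:
  seg 1: (0,0) -> (0,12), length = 12
  seg 2: (0,12) -> (0,31), length = 19
  seg 3: (0,31) -> (0,34), length = 3
  seg 4: (0,34) -> (0,50), length = 16
Total = 50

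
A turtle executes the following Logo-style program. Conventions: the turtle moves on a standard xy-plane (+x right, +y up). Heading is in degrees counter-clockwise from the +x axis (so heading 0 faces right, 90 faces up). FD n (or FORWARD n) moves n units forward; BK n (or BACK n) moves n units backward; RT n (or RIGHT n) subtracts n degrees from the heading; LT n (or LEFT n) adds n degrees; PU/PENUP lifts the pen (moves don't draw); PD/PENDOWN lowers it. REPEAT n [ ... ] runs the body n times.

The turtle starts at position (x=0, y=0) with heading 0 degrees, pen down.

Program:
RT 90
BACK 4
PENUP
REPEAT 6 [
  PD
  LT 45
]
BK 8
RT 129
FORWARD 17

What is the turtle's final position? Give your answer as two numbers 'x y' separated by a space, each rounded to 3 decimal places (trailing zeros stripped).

Answer: 18.698 17.211

Derivation:
Executing turtle program step by step:
Start: pos=(0,0), heading=0, pen down
RT 90: heading 0 -> 270
BK 4: (0,0) -> (0,4) [heading=270, draw]
PU: pen up
REPEAT 6 [
  -- iteration 1/6 --
  PD: pen down
  LT 45: heading 270 -> 315
  -- iteration 2/6 --
  PD: pen down
  LT 45: heading 315 -> 0
  -- iteration 3/6 --
  PD: pen down
  LT 45: heading 0 -> 45
  -- iteration 4/6 --
  PD: pen down
  LT 45: heading 45 -> 90
  -- iteration 5/6 --
  PD: pen down
  LT 45: heading 90 -> 135
  -- iteration 6/6 --
  PD: pen down
  LT 45: heading 135 -> 180
]
BK 8: (0,4) -> (8,4) [heading=180, draw]
RT 129: heading 180 -> 51
FD 17: (8,4) -> (18.698,17.211) [heading=51, draw]
Final: pos=(18.698,17.211), heading=51, 3 segment(s) drawn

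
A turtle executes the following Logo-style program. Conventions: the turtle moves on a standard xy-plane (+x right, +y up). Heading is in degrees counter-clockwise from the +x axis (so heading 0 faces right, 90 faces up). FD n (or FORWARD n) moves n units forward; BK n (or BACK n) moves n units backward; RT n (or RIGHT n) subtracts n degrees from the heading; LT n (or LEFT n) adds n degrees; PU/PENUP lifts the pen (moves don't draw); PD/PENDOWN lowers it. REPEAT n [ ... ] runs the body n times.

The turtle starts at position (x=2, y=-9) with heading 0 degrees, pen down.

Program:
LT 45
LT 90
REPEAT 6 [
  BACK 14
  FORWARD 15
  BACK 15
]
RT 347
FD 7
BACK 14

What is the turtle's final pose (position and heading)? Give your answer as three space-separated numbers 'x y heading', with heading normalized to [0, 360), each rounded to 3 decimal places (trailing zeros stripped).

Answer: 67.333 -72.106 148

Derivation:
Executing turtle program step by step:
Start: pos=(2,-9), heading=0, pen down
LT 45: heading 0 -> 45
LT 90: heading 45 -> 135
REPEAT 6 [
  -- iteration 1/6 --
  BK 14: (2,-9) -> (11.899,-18.899) [heading=135, draw]
  FD 15: (11.899,-18.899) -> (1.293,-8.293) [heading=135, draw]
  BK 15: (1.293,-8.293) -> (11.899,-18.899) [heading=135, draw]
  -- iteration 2/6 --
  BK 14: (11.899,-18.899) -> (21.799,-28.799) [heading=135, draw]
  FD 15: (21.799,-28.799) -> (11.192,-18.192) [heading=135, draw]
  BK 15: (11.192,-18.192) -> (21.799,-28.799) [heading=135, draw]
  -- iteration 3/6 --
  BK 14: (21.799,-28.799) -> (31.698,-38.698) [heading=135, draw]
  FD 15: (31.698,-38.698) -> (21.092,-28.092) [heading=135, draw]
  BK 15: (21.092,-28.092) -> (31.698,-38.698) [heading=135, draw]
  -- iteration 4/6 --
  BK 14: (31.698,-38.698) -> (41.598,-48.598) [heading=135, draw]
  FD 15: (41.598,-48.598) -> (30.991,-37.991) [heading=135, draw]
  BK 15: (30.991,-37.991) -> (41.598,-48.598) [heading=135, draw]
  -- iteration 5/6 --
  BK 14: (41.598,-48.598) -> (51.497,-58.497) [heading=135, draw]
  FD 15: (51.497,-58.497) -> (40.891,-47.891) [heading=135, draw]
  BK 15: (40.891,-47.891) -> (51.497,-58.497) [heading=135, draw]
  -- iteration 6/6 --
  BK 14: (51.497,-58.497) -> (61.397,-68.397) [heading=135, draw]
  FD 15: (61.397,-68.397) -> (50.79,-57.79) [heading=135, draw]
  BK 15: (50.79,-57.79) -> (61.397,-68.397) [heading=135, draw]
]
RT 347: heading 135 -> 148
FD 7: (61.397,-68.397) -> (55.461,-64.688) [heading=148, draw]
BK 14: (55.461,-64.688) -> (67.333,-72.106) [heading=148, draw]
Final: pos=(67.333,-72.106), heading=148, 20 segment(s) drawn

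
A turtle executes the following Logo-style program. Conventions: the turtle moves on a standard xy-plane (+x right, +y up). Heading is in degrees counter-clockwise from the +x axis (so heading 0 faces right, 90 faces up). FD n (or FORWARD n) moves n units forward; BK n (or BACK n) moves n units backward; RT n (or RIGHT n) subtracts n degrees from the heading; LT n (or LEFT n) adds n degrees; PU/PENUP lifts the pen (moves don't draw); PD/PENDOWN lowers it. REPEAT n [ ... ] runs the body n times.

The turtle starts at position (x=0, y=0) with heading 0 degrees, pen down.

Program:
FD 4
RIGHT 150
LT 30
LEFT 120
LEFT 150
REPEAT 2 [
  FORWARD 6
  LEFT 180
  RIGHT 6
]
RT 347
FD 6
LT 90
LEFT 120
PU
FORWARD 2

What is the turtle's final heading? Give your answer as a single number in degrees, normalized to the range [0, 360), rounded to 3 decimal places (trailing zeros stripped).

Executing turtle program step by step:
Start: pos=(0,0), heading=0, pen down
FD 4: (0,0) -> (4,0) [heading=0, draw]
RT 150: heading 0 -> 210
LT 30: heading 210 -> 240
LT 120: heading 240 -> 0
LT 150: heading 0 -> 150
REPEAT 2 [
  -- iteration 1/2 --
  FD 6: (4,0) -> (-1.196,3) [heading=150, draw]
  LT 180: heading 150 -> 330
  RT 6: heading 330 -> 324
  -- iteration 2/2 --
  FD 6: (-1.196,3) -> (3.658,-0.527) [heading=324, draw]
  LT 180: heading 324 -> 144
  RT 6: heading 144 -> 138
]
RT 347: heading 138 -> 151
FD 6: (3.658,-0.527) -> (-1.59,2.382) [heading=151, draw]
LT 90: heading 151 -> 241
LT 120: heading 241 -> 1
PU: pen up
FD 2: (-1.59,2.382) -> (0.41,2.417) [heading=1, move]
Final: pos=(0.41,2.417), heading=1, 4 segment(s) drawn

Answer: 1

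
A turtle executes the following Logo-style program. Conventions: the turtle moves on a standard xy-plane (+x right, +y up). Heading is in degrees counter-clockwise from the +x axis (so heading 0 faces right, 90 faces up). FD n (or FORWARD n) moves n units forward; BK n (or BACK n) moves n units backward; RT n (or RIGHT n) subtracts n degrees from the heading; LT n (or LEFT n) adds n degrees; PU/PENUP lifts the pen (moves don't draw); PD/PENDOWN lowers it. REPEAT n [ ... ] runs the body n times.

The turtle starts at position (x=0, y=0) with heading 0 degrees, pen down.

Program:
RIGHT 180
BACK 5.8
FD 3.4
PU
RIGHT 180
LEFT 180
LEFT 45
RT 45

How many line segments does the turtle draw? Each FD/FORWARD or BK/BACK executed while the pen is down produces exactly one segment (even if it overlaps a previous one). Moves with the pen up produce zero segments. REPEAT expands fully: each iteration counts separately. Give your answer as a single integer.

Answer: 2

Derivation:
Executing turtle program step by step:
Start: pos=(0,0), heading=0, pen down
RT 180: heading 0 -> 180
BK 5.8: (0,0) -> (5.8,0) [heading=180, draw]
FD 3.4: (5.8,0) -> (2.4,0) [heading=180, draw]
PU: pen up
RT 180: heading 180 -> 0
LT 180: heading 0 -> 180
LT 45: heading 180 -> 225
RT 45: heading 225 -> 180
Final: pos=(2.4,0), heading=180, 2 segment(s) drawn
Segments drawn: 2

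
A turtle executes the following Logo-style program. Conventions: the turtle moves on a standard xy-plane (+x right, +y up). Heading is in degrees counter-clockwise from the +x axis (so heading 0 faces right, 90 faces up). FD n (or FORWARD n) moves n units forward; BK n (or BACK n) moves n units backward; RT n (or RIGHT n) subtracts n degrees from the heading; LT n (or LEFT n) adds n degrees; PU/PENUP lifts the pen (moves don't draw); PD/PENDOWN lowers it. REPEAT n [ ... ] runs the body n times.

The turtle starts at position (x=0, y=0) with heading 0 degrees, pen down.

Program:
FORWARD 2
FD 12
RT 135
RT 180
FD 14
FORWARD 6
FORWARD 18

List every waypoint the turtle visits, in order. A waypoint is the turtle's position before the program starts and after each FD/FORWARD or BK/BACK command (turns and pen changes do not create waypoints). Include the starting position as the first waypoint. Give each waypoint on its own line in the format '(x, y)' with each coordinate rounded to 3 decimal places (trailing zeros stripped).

Answer: (0, 0)
(2, 0)
(14, 0)
(23.899, 9.899)
(28.142, 14.142)
(40.87, 26.87)

Derivation:
Executing turtle program step by step:
Start: pos=(0,0), heading=0, pen down
FD 2: (0,0) -> (2,0) [heading=0, draw]
FD 12: (2,0) -> (14,0) [heading=0, draw]
RT 135: heading 0 -> 225
RT 180: heading 225 -> 45
FD 14: (14,0) -> (23.899,9.899) [heading=45, draw]
FD 6: (23.899,9.899) -> (28.142,14.142) [heading=45, draw]
FD 18: (28.142,14.142) -> (40.87,26.87) [heading=45, draw]
Final: pos=(40.87,26.87), heading=45, 5 segment(s) drawn
Waypoints (6 total):
(0, 0)
(2, 0)
(14, 0)
(23.899, 9.899)
(28.142, 14.142)
(40.87, 26.87)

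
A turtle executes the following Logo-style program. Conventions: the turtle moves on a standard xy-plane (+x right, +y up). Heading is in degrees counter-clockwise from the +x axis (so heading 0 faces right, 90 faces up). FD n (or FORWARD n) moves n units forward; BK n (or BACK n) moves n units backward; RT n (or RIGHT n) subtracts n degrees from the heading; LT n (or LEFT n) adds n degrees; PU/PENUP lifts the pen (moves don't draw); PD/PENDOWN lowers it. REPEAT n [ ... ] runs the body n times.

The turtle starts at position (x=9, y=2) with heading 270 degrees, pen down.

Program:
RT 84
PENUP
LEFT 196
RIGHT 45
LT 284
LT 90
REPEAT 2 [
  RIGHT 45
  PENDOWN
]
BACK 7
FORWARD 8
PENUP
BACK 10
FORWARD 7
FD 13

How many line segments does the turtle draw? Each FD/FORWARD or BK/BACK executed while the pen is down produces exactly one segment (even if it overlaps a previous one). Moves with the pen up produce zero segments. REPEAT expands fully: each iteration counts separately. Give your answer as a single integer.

Answer: 2

Derivation:
Executing turtle program step by step:
Start: pos=(9,2), heading=270, pen down
RT 84: heading 270 -> 186
PU: pen up
LT 196: heading 186 -> 22
RT 45: heading 22 -> 337
LT 284: heading 337 -> 261
LT 90: heading 261 -> 351
REPEAT 2 [
  -- iteration 1/2 --
  RT 45: heading 351 -> 306
  PD: pen down
  -- iteration 2/2 --
  RT 45: heading 306 -> 261
  PD: pen down
]
BK 7: (9,2) -> (10.095,8.914) [heading=261, draw]
FD 8: (10.095,8.914) -> (8.844,1.012) [heading=261, draw]
PU: pen up
BK 10: (8.844,1.012) -> (10.408,10.889) [heading=261, move]
FD 7: (10.408,10.889) -> (9.313,3.975) [heading=261, move]
FD 13: (9.313,3.975) -> (7.279,-8.865) [heading=261, move]
Final: pos=(7.279,-8.865), heading=261, 2 segment(s) drawn
Segments drawn: 2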